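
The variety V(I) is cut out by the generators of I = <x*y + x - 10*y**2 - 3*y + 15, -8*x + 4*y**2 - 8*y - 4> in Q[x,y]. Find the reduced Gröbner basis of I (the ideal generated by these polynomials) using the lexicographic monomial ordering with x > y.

G = {x - 1/2*y**2 + y + 1/2, y**3 - 21*y**2 - 9*y + 29}

This is the nonlinear analogue of row-reducing a linear system.

f_1 = x*y + x - 10*y**2 - 3*y + 15, LT = x*y.
f_2 = -8*x + 4*y**2 - 8*y - 4, LT = x.

S(f_1,f_2): lcm = x*y. S = x + 1/2*y**3 - 11*y**2 - 7/2*y + 15.
  leading term x: subtract (-1/8)·f_2 from x + 1/2*y**3 - 11*y**2 - 7/2*y + 15 → 1/2*y**3 - 21/2*y**2 - 9/2*y + 29/2
  leading term y**3: no divisor's leading term divides it; move 1/2*y**3 to the remainder.
  leading term y**2: no divisor's leading term divides it; move -21/2*y**2 to the remainder.
  leading term y: no divisor's leading term divides it; move -9/2*y to the remainder.
  leading term 1: no divisor's leading term divides it; move 29/2 to the remainder.
  remainder 1/2*y**3 - 21/2*y**2 - 9/2*y + 29/2 ≠ 0; add g_3 = 1/2*y**3 - 21/2*y**2 - 9/2*y + 29/2 to the basis.

S(f_1,g_3): lcm = x*y**3. S = 22*x*y**2 + 9*x*y - 29*x - 10*y**4 - 3*y**3 + 15*y**2.
  leading term x*y**2: subtract (22*y)·f_1 from 22*x*y**2 + 9*x*y - 29*x - 10*y**4 - 3*y**3 + 15*y**2 → -13*x*y - 29*x - 10*y**4 + 217*y**3 + 81*y**2 - 330*y
  leading term x*y: subtract (-13)·f_1 from -13*x*y - 29*x - 10*y**4 + 217*y**3 + 81*y**2 - 330*y → -16*x - 10*y**4 + 217*y**3 - 49*y**2 - 369*y + 195
  leading term x: subtract (2)·f_2 from -16*x - 10*y**4 + 217*y**3 - 49*y**2 - 369*y + 195 → -10*y**4 + 217*y**3 - 57*y**2 - 353*y + 203
  leading term y**4: subtract (-20*y)·g_3 from -10*y**4 + 217*y**3 - 57*y**2 - 353*y + 203 → 7*y**3 - 147*y**2 - 63*y + 203
  leading term y**3: subtract (14)·g_3 from 7*y**3 - 147*y**2 - 63*y + 203 → 0
  remainder 0.

S(f_2,g_3): leading monomials are coprime, so the S-polynomial reduces to 0 (Buchberger's first criterion).
Every S-polynomial of the final basis reduces to 0, so we have a Gröbner basis.
Inter-reduce: drop elements whose leading term is divisible by another's, tail-reduce, and make monic.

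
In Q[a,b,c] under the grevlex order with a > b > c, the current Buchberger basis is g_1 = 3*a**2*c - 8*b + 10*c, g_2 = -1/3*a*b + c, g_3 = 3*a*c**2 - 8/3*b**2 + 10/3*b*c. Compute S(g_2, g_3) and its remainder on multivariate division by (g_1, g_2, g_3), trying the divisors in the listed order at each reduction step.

lcm(LM(g_2), LM(g_3)) = a*b*c**2.
S = (lcm/LT(g_2))·g_2 − (lcm/LT(g_3))·g_3 = 8/9*b**3 - 10/9*b**2*c - 3*c**3.
Reduce S modulo (g_1, g_2, g_3) in that order:
  leading term b**3: no divisor's leading term divides it; move 8/9*b**3 to the remainder.
  leading term b**2*c: no divisor's leading term divides it; move -10/9*b**2*c to the remainder.
  leading term c**3: no divisor's leading term divides it; move -3*c**3 to the remainder.
The remainder 8/9*b**3 - 10/9*b**2*c - 3*c**3 is nonzero, so it would be added as the next basis element.

S(g_2, g_3) = 8/9*b**3 - 10/9*b**2*c - 3*c**3; remainder on division = 8/9*b**3 - 10/9*b**2*c - 3*c**3.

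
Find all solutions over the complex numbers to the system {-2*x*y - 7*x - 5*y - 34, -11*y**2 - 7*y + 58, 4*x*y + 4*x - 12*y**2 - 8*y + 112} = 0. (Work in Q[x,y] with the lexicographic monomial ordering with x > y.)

{(-4, 2)}

Compute a lex Gröbner basis by Buchberger's algorithm.
f_1 = -2*x*y - 7*x - 5*y - 34, LT = x*y.
f_2 = -11*y**2 - 7*y + 58, LT = y**2.
f_3 = 4*x*y + 4*x - 12*y**2 - 8*y + 112, LT = x*y.

S(f_1,f_2): lcm = x*y**2. S = 63/22*x*y + 58/11*x + 5/2*y**2 + 17*y.
  leading term x*y: subtract (-63/44)·f_1 from 63/22*x*y + 58/11*x + 5/2*y**2 + 17*y → -19/4*x + 5/2*y**2 + 433/44*y - 1071/22
  leading term x: no divisor's leading term divides it; move -19/4*x to the remainder.
  leading term y**2: subtract (-5/22)·f_2 from 5/2*y**2 + 433/44*y - 1071/22 → 33/4*y - 71/2
  leading term y: no divisor's leading term divides it; move 33/4*y to the remainder.
  leading term 1: no divisor's leading term divides it; move -71/2 to the remainder.
  remainder -19/4*x + 33/4*y - 71/2 ≠ 0; add h_4 = -19/4*x + 33/4*y - 71/2 to the basis.

S(f_1,f_3): lcm = x*y. S = 5/2*x + 3*y**2 + 9/2*y - 11.
  leading term x: subtract (-10/19)·h_4 from 5/2*x + 3*y**2 + 9/2*y - 11 → 3*y**2 + 168/19*y - 564/19
  leading term y**2: subtract (-3/11)·f_2 from 3*y**2 + 168/19*y - 564/19 → 1449/209*y - 2898/209
  leading term y: no divisor's leading term divides it; move 1449/209*y to the remainder.
  leading term 1: no divisor's leading term divides it; move -2898/209 to the remainder.
  remainder 1449/209*y - 2898/209 ≠ 0; add h_5 = 1449/209*y - 2898/209 to the basis.

The other S-polynomials (S(f_2,f_3), S(f_1,h_4), S(f_2,h_4), S(f_3,h_4), S(f_1,h_5), S(f_2,h_5), S(f_3,h_5), S(h_4,h_5)) all reduce to 0 modulo the current basis, so we have a Gröbner basis.
Inter-reduce: drop elements whose leading term is divisible by another's, tail-reduce, and make monic.
Reduced Gröbner basis: {x + 4, y - 2}.

A lex Gröbner basis eliminates variables successively. Here y - 2 depends only on y, with roots {2}; lifting each root through the earlier basis elements recovers the full solutions.
  y = 2: the earlier basis element becomes x + 4 = 0, giving x = -4 — point (-4, 2).
Each listed point satisfies every original equation (direct substitution).
This is the nonlinear analogue of row-reducing a linear system.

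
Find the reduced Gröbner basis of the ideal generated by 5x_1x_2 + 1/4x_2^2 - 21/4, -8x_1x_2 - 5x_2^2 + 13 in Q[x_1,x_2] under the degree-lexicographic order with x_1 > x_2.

f_1 = 5x_1x_2 + 1/4x_2^2 - 21/4, LT = x_1x_2.
f_2 = -8x_1x_2 - 5x_2^2 + 13, LT = x_1x_2.

S(f_1,f_2): lcm = x_1x_2. S = -23/40x_2^2 + 23/40.
  reduce S modulo (f_1, f_2):
  remainder -23/40x_2^2 + 23/40 ≠ 0; add g_3 = -23/40x_2^2 + 23/40 to the basis.

S(f_1,g_3): lcm = x_1x_2^2. S = 1/20x_2^3 + x_1 - 21/20x_2.
  reduce S modulo (f_1, f_2, g_3):
  remainder x_1 - x_2 ≠ 0; add g_4 = x_1 - x_2 to the basis.

The other S-polynomials (S(f_2,g_3), S(f_1,g_4), S(f_2,g_4), S(g_3,g_4)) all reduce to 0 modulo the current basis, so we have a Gröbner basis.
Inter-reduce: drop elements whose leading term is divisible by another's, tail-reduce, and make monic.

G = {x_2^2 - 1, x_1 - x_2}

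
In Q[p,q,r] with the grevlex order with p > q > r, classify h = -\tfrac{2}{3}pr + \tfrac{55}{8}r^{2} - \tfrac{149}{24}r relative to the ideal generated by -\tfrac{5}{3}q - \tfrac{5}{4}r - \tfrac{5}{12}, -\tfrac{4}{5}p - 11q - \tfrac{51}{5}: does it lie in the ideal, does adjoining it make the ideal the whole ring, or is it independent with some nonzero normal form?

-\tfrac{2}{3}pr + \tfrac{55}{8}r^{2} - \tfrac{149}{24}r lies in I (it reduces to 0).

First compute the reduced Gröbner basis of I by Buchberger's algorithm.
f_1 = -\tfrac{5}{3}q - \tfrac{5}{4}r - \tfrac{5}{12}, LT = q.
f_2 = -\tfrac{4}{5}p - 11q - \tfrac{51}{5}, LT = p.

The S-polynomials (S(f_1,f_2)) all reduce to 0 modulo the current basis, so we have a Gröbner basis.
Inter-reduce: drop elements whose leading term is divisible by another's, tail-reduce, and make monic.
Reduced Gröbner basis: {p - \tfrac{165}{16}r + \tfrac{149}{16}, q + \tfrac{3}{4}r + \tfrac{1}{4}}.
Label its elements g_1 = p - \tfrac{165}{16}r + \tfrac{149}{16}, g_2 = q + \tfrac{3}{4}r + \tfrac{1}{4}.

Reduce h = -\tfrac{2}{3}pr + \tfrac{55}{8}r^{2} - \tfrac{149}{24}r modulo G:
  leading term pr: subtract (-\tfrac{2}{3}r)·g_1 from -\tfrac{2}{3}pr + \tfrac{55}{8}r^{2} - \tfrac{149}{24}r → 0
  normal form = 0.
Since the normal form is 0, h ∈ I.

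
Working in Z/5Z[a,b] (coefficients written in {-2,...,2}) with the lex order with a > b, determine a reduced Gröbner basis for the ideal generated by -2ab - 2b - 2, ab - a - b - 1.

f_1 = -2ab - 2b - 2, LT = ab.
f_2 = ab - a - b - 1, LT = ab.

S(f_1,f_2): lcm = ab. S = a + 2b + 2.
  leading term a: no divisor's leading term divides it; move a to the remainder.
  leading term b: no divisor's leading term divides it; move 2b to the remainder.
  leading term 1: no divisor's leading term divides it; move 2 to the remainder.
  remainder a + 2b + 2 ≠ 0; add g_3 = a + 2b + 2 to the basis.

S(f_1,g_3): lcm = ab. S = -2b^2 - b + 1.
  leading term b^2: no divisor's leading term divides it; move -2b^2 to the remainder.
  leading term b: no divisor's leading term divides it; move -b to the remainder.
  leading term 1: no divisor's leading term divides it; move 1 to the remainder.
  remainder -2b^2 - b + 1 ≠ 0; add g_4 = -2b^2 - b + 1 to the basis.

The other S-polynomials (S(f_2,g_3), S(f_1,g_4), S(f_2,g_4), S(g_3,g_4)) all reduce to 0 modulo the current basis, so we have a Gröbner basis.
Inter-reduce: drop elements whose leading term is divisible by another's, tail-reduce, and make monic.

G = {a + 2b + 2, b^2 - 2b + 2}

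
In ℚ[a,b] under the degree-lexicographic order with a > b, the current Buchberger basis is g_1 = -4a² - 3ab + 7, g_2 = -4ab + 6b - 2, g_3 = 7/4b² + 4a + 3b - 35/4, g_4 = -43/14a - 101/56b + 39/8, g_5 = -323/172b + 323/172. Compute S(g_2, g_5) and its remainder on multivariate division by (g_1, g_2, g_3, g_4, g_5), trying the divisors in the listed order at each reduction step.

S(g_2, g_5) = a - 3/2b + ½; remainder on division = 0.

lcm(LM(g_2), LM(g_5)) = ab.
S = (lcm/LT(g_2))·g_2 − (lcm/LT(g_5))·g_5 = a - 3/2b + ½.
Reduce S modulo (g_1, g_2, g_3, g_4, g_5) in that order:
  leading term a: subtract (-14/43)·g_4 from a - 3/2b + ½ → -359/172b + 359/172
  leading term b: subtract (359/323)·g_5 from -359/172b + 359/172 → 0
The remainder is 0, so this S-polynomial contributes no new basis element.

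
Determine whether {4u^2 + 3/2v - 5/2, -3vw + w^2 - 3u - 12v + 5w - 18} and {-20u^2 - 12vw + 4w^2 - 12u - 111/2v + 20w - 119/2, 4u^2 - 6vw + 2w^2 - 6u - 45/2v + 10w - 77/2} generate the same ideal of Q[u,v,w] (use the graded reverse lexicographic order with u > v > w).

Yes, the ideals are equal.

Since reduced Gröbner bases are canonical representatives of ideals under a given ordering, it suffices to compute and compare them.
Buchberger on the first generating set:
f_1 = 4u^2 + 3/2v - 5/2, LT = u^2.
f_2 = -3vw + w^2 - 3u - 12v + 5w - 18, LT = vw.

S(f_1,f_2): leading monomials are coprime, so the S-polynomial reduces to 0 (Buchberger's first criterion).
Every S-polynomial of the final basis reduces to 0, so we have a Gröbner basis.
Inter-reduce: drop elements whose leading term is divisible by another's, tail-reduce, and make monic.
Reduced Gröbner basis: {u^2 + 3/8v - 5/8, vw - 1/3w^2 + u + 4v - 5/3w + 6}.

Buchberger on the second generating set:
h_1 = -20u^2 - 12vw + 4w^2 - 12u - 111/2v + 20w - 119/2, LT = u^2.
h_2 = 4u^2 - 6vw + 2w^2 - 6u - 45/2v + 10w - 77/2, LT = u^2.

S(h_1,h_2): lcm = u^2. S = 21/10vw - 7/10w^2 + 21/10u + 42/5v - 7/2w + 63/5.
  leading term vw: no divisor's leading term divides it; move 21/10vw to the remainder.
  leading term w^2: no divisor's leading term divides it; move -7/10w^2 to the remainder.
  leading term u: no divisor's leading term divides it; move 21/10u to the remainder.
  leading term v: no divisor's leading term divides it; move 42/5v to the remainder.
  leading term w: no divisor's leading term divides it; move -7/2w to the remainder.
  leading term 1: no divisor's leading term divides it; move 63/5 to the remainder.
  remainder 21/10vw - 7/10w^2 + 21/10u + 42/5v - 7/2w + 63/5 ≠ 0; add k_3 = 21/10vw - 7/10w^2 + 21/10u + 42/5v - 7/2w + 63/5 to the basis.

S(h_1,k_3): leading monomials are coprime, so the S-polynomial reduces to 0 (Buchberger's first criterion).
S(h_2,k_3): leading monomials are coprime, so the S-polynomial reduces to 0 (Buchberger's first criterion).
Every S-polynomial of the final basis reduces to 0, so we have a Gröbner basis.
Inter-reduce: drop elements whose leading term is divisible by another's, tail-reduce, and make monic.
Reduced Gröbner basis: {u^2 + 3/8v - 5/8, vw - 1/3w^2 + u + 4v - 5/3w + 6}.

Same reduced basis, so the two generating sets span the same ideal.
The same test decides containment: I ⊆ J iff every generator of I reduces to 0 modulo a Gröbner basis of J.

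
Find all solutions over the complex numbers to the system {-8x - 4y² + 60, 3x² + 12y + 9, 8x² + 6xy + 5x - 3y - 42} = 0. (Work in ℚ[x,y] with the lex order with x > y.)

Compute a lex Gröbner basis by Buchberger's algorithm.
f_1 = -8x - 4y² + 60, LT = x.
f_2 = 3x² + 12y + 9, LT = x².
f_3 = 8x² + 6xy + 5x - 3y - 42, LT = x².

S(f_1,f_2): lcm = x². S = ½xy² - 15/2x - 4y - 3.
  leading term xy²: subtract (-1/16y²)·f_1 from ½xy² - 15/2x - 4y - 3 → -15/2x - ¼y⁴ + 15/4y² - 4y - 3
  leading term x: subtract (15/16)·f_1 from -15/2x - ¼y⁴ + 15/4y² - 4y - 3 → -¼y⁴ + 15/2y² - 4y - 237/4
  leading term y⁴: no divisor's leading term divides it; move -¼y⁴ to the remainder.
  leading term y²: no divisor's leading term divides it; move 15/2y² to the remainder.
  leading term y: no divisor's leading term divides it; move -4y to the remainder.
  leading term 1: no divisor's leading term divides it; move -237/4 to the remainder.
  remainder -¼y⁴ + 15/2y² - 4y - 237/4 ≠ 0; add h_4 = -¼y⁴ + 15/2y² - 4y - 237/4 to the basis.

S(f_1,f_3): lcm = x². S = ½xy² - ¾xy - 65/8x + ⅜y + 21/4.
  leading term xy²: subtract (-1/16y²)·f_1 from ½xy² - ¾xy - 65/8x + ⅜y + 21/4 → -¾xy - 65/8x - ¼y⁴ + 15/4y² + ⅜y + 21/4
  leading term xy: subtract (3/32y)·f_1 from -¾xy - 65/8x - ¼y⁴ + 15/4y² + ⅜y + 21/4 → -65/8x - ¼y⁴ + ⅜y³ + 15/4y² - 21/4y + 21/4
  leading term x: subtract (65/64)·f_1 from -65/8x - ¼y⁴ + ⅜y³ + 15/4y² - 21/4y + 21/4 → -¼y⁴ + ⅜y³ + 125/16y² - 21/4y - 891/16
  leading term y⁴: subtract (1)·h_4 from -¼y⁴ + ⅜y³ + 125/16y² - 21/4y - 891/16 → ⅜y³ + 5/16y² - 5/4y + 57/16
  leading term y³: no divisor's leading term divides it; move ⅜y³ to the remainder.
  leading term y²: no divisor's leading term divides it; move 5/16y² to the remainder.
  leading term y: no divisor's leading term divides it; move -5/4y to the remainder.
  leading term 1: no divisor's leading term divides it; move 57/16 to the remainder.
  remainder ⅜y³ + 5/16y² - 5/4y + 57/16 ≠ 0; add h_5 = ⅜y³ + 5/16y² - 5/4y + 57/16 to the basis.

S(h_4,h_5): lcm = y⁴. S = -⅚y³ - 80/3y² + 13/2y + 237.
  leading term y³: subtract (-20/9)·h_5 from -⅚y³ - 80/3y² + 13/2y + 237 → -935/36y² + 67/18y + 2939/12
  leading term y²: no divisor's leading term divides it; move -935/36y² to the remainder.
  leading term y: no divisor's leading term divides it; move 67/18y to the remainder.
  leading term 1: no divisor's leading term divides it; move 2939/12 to the remainder.
  remainder -935/36y² + 67/18y + 2939/12 ≠ 0; add h_6 = -935/36y² + 67/18y + 2939/12 to the basis.

S(h_4,h_6): lcm = y⁴. S = 134/935y³ - 19233/935y² + 16y + 237.
  leading term y³: subtract (1072/2805)·h_5 from 134/935y³ - 19233/935y² + 16y + 237 → -58034/2805y² + 9244/561y + 220322/935
  leading term y²: subtract (696408/874225)·h_6 from -58034/2805y² + 9244/561y + 220322/935 → 11813048/874225y + 35439144/874225
  leading term y: no divisor's leading term divides it; move 11813048/874225y to the remainder.
  leading term 1: no divisor's leading term divides it; move 35439144/874225 to the remainder.
  remainder 11813048/874225y + 35439144/874225 ≠ 0; add h_7 = 11813048/874225y + 35439144/874225 to the basis.

The other S-polynomials (S(f_2,f_3), S(f_1,h_4), S(f_2,h_4), S(f_3,h_4), S(f_1,h_5), S(f_2,h_5), S(f_3,h_5), S(f_1,h_6), S(f_2,h_6), S(f_3,h_6), S(h_5,h_6), S(f_1,h_7), S(f_2,h_7), S(f_3,h_7), S(h_4,h_7), S(h_5,h_7), S(h_6,h_7)) all reduce to 0 modulo the current basis, so we have a Gröbner basis.
Inter-reduce: drop elements whose leading term is divisible by another's, tail-reduce, and make monic.
Reduced Gröbner basis: {x - 3, y + 3}.

Since the basis is lex-ordered, y + 3 is univariate in y. Its roots are {-3}. Back-substituting each root into the other basis elements fixes the other coordinates.
  y = -3: the earlier basis element becomes x - 3 = 0, giving x = 3 — point (3, -3).

{(3, -3)}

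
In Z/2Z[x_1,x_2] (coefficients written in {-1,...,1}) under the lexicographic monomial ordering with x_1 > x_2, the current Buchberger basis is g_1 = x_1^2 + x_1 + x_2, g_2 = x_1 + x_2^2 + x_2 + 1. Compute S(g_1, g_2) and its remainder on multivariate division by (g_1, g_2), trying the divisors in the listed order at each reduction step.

lcm(LM(g_1), LM(g_2)) = x_1^2.
S = (lcm/LT(g_1))·g_1 − (lcm/LT(g_2))·g_2 = x_1x_2^2 + x_1x_2 + x_2.
Reduce S modulo (g_1, g_2) in that order:
  leading term x_1x_2^2: subtract (x_2^2)·g_2 from x_1x_2^2 + x_1x_2 + x_2 → x_1x_2 + x_2^4 + x_2^3 + x_2^2 + x_2
  leading term x_1x_2: subtract (x_2)·g_2 from x_1x_2 + x_2^4 + x_2^3 + x_2^2 + x_2 → x_2^4
  leading term x_2^4: no divisor's leading term divides it; move x_2^4 to the remainder.
The remainder x_2^4 is nonzero, so it would be added as the next basis element.

S(g_1, g_2) = x_1x_2^2 + x_1x_2 + x_2; remainder on division = x_2^4.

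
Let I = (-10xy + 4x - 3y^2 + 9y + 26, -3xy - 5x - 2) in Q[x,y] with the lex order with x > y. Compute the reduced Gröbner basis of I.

Buchberger's algorithm terminates because the ascending chain of leading-term ideals stabilizes.

f_1 = -10xy + 4x - 3y^2 + 9y + 26, LT = xy.
f_2 = -3xy - 5x - 2, LT = xy.

S(f_1,f_2): lcm = xy. S = -31/15x + 3/10y^2 - 9/10y - 49/15.
  leading term x: no divisor's leading term divides it; move -31/15x to the remainder.
  leading term y^2: no divisor's leading term divides it; move 3/10y^2 to the remainder.
  leading term y: no divisor's leading term divides it; move -9/10y to the remainder.
  leading term 1: no divisor's leading term divides it; move -49/15 to the remainder.
  remainder -31/15x + 3/10y^2 - 9/10y - 49/15 ≠ 0; add g_3 = -31/15x + 3/10y^2 - 9/10y - 49/15 to the basis.

S(f_1,g_3): lcm = xy. S = -2/5x + 9/62y^3 - 21/155y^2 - 769/310y - 13/5.
  leading term x: subtract (6/31)·g_3 from -2/5x + 9/62y^3 - 21/155y^2 - 769/310y - 13/5 → 9/62y^3 - 6/31y^2 - 143/62y - 61/31
  leading term y^3: no divisor's leading term divides it; move 9/62y^3 to the remainder.
  leading term y^2: no divisor's leading term divides it; move -6/31y^2 to the remainder.
  leading term y: no divisor's leading term divides it; move -143/62y to the remainder.
  leading term 1: no divisor's leading term divides it; move -61/31 to the remainder.
  remainder 9/62y^3 - 6/31y^2 - 143/62y - 61/31 ≠ 0; add g_4 = 9/62y^3 - 6/31y^2 - 143/62y - 61/31 to the basis.

The other S-polynomials (S(f_2,g_3), S(f_1,g_4), S(f_2,g_4), S(g_3,g_4)) all reduce to 0 modulo the current basis, so we have a Gröbner basis.
Inter-reduce: drop elements whose leading term is divisible by another's, tail-reduce, and make monic.

G = {x - 9/62y^2 + 27/62y + 49/31, y^3 - 4/3y^2 - 143/9y - 122/9}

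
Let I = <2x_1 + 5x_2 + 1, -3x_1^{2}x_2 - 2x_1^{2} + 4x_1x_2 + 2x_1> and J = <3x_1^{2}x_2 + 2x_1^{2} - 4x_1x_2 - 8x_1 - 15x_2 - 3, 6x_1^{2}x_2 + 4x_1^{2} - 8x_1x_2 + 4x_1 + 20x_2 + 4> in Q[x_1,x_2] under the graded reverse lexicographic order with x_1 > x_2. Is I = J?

Yes, the ideals are equal.

Two ideals are equal iff their reduced Gröbner bases coincide (the reduced basis is unique for a fixed ordering).
Buchberger on the first generating set:
f_1 = 2x_1 + 5x_2 + 1, LT = x_1.
f_2 = -3x_1^{2}x_2 - 2x_1^{2} + 4x_1x_2 + 2x_1, LT = x_1^{2}x_2.

S(f_1,f_2): lcm = x_1^{2}x_2. S = \tfrac{5}{2}x_1x_2^{2} - \tfrac{2}{3}x_1^{2} + \tfrac{11}{6}x_1x_2 + \tfrac{2}{3}x_1.
  leading term x_1x_2^{2}: subtract (\tfrac{5}{4}x_2^{2})·f_1 from \tfrac{5}{2}x_1x_2^{2} - \tfrac{2}{3}x_1^{2} + \tfrac{11}{6}x_1x_2 + \tfrac{2}{3}x_1 → -\tfrac{25}{4}x_2^{3} - \tfrac{2}{3}x_1^{2} + \tfrac{11}{6}x_1x_2 - \tfrac{5}{4}x_2^{2} + \tfrac{2}{3}x_1
  leading term x_2^{3}: no divisor's leading term divides it; move -\tfrac{25}{4}x_2^{3} to the remainder.
  leading term x_1^{2}: subtract (-\tfrac{1}{3}x_1)·f_1 from -\tfrac{2}{3}x_1^{2} + \tfrac{11}{6}x_1x_2 - \tfrac{5}{4}x_2^{2} + \tfrac{2}{3}x_1 → \tfrac{7}{2}x_1x_2 - \tfrac{5}{4}x_2^{2} + x_1
  leading term x_1x_2: subtract (\tfrac{7}{4}x_2)·f_1 from \tfrac{7}{2}x_1x_2 - \tfrac{5}{4}x_2^{2} + x_1 → -10x_2^{2} + x_1 - \tfrac{7}{4}x_2
  leading term x_2^{2}: no divisor's leading term divides it; move -10x_2^{2} to the remainder.
  leading term x_1: subtract (\tfrac{1}{2})·f_1 from x_1 - \tfrac{7}{4}x_2 → -\tfrac{17}{4}x_2 - \tfrac{1}{2}
  leading term x_2: no divisor's leading term divides it; move -\tfrac{17}{4}x_2 to the remainder.
  leading term 1: no divisor's leading term divides it; move -\tfrac{1}{2} to the remainder.
  remainder -\tfrac{25}{4}x_2^{3} - 10x_2^{2} - \tfrac{17}{4}x_2 - \tfrac{1}{2} ≠ 0; add g_3 = -\tfrac{25}{4}x_2^{3} - 10x_2^{2} - \tfrac{17}{4}x_2 - \tfrac{1}{2} to the basis.

The other S-polynomials (S(f_1,g_3), S(f_2,g_3)) all reduce to 0 modulo the current basis, so we have a Gröbner basis.
Inter-reduce: drop elements whose leading term is divisible by another's, tail-reduce, and make monic.
Reduced Gröbner basis: {x_2^{3} + \tfrac{8}{5}x_2^{2} + \tfrac{17}{25}x_2 + \tfrac{2}{25}, x_1 + \tfrac{5}{2}x_2 + \tfrac{1}{2}}.

Buchberger on the second generating set:
h_1 = 3x_1^{2}x_2 + 2x_1^{2} - 4x_1x_2 - 8x_1 - 15x_2 - 3, LT = x_1^{2}x_2.
h_2 = 6x_1^{2}x_2 + 4x_1^{2} - 8x_1x_2 + 4x_1 + 20x_2 + 4, LT = x_1^{2}x_2.

S(h_1,h_2): lcm = x_1^{2}x_2. S = -\tfrac{10}{3}x_1 - \tfrac{25}{3}x_2 - \tfrac{5}{3}.
  leading term x_1: no divisor's leading term divides it; move -\tfrac{10}{3}x_1 to the remainder.
  leading term x_2: no divisor's leading term divides it; move -\tfrac{25}{3}x_2 to the remainder.
  leading term 1: no divisor's leading term divides it; move -\tfrac{5}{3} to the remainder.
  remainder -\tfrac{10}{3}x_1 - \tfrac{25}{3}x_2 - \tfrac{5}{3} ≠ 0; add k_3 = -\tfrac{10}{3}x_1 - \tfrac{25}{3}x_2 - \tfrac{5}{3} to the basis.

S(h_1,k_3): lcm = x_1^{2}x_2. S = -\tfrac{5}{2}x_1x_2^{2} + \tfrac{2}{3}x_1^{2} - \tfrac{11}{6}x_1x_2 - \tfrac{8}{3}x_1 - 5x_2 - 1.
  leading term x_1x_2^{2}: subtract (\tfrac{3}{4}x_2^{2})·k_3 from -\tfrac{5}{2}x_1x_2^{2} + \tfrac{2}{3}x_1^{2} - \tfrac{11}{6}x_1x_2 - \tfrac{8}{3}x_1 - 5x_2 - 1 → \tfrac{25}{4}x_2^{3} + \tfrac{2}{3}x_1^{2} - \tfrac{11}{6}x_1x_2 + \tfrac{5}{4}x_2^{2} - \tfrac{8}{3}x_1 - 5x_2 - 1
  leading term x_2^{3}: no divisor's leading term divides it; move \tfrac{25}{4}x_2^{3} to the remainder.
  leading term x_1^{2}: subtract (-\tfrac{1}{5}x_1)·k_3 from \tfrac{2}{3}x_1^{2} - \tfrac{11}{6}x_1x_2 + \tfrac{5}{4}x_2^{2} - \tfrac{8}{3}x_1 - 5x_2 - 1 → -\tfrac{7}{2}x_1x_2 + \tfrac{5}{4}x_2^{2} - 3x_1 - 5x_2 - 1
  leading term x_1x_2: subtract (\tfrac{21}{20}x_2)·k_3 from -\tfrac{7}{2}x_1x_2 + \tfrac{5}{4}x_2^{2} - 3x_1 - 5x_2 - 1 → 10x_2^{2} - 3x_1 - \tfrac{13}{4}x_2 - 1
  leading term x_2^{2}: no divisor's leading term divides it; move 10x_2^{2} to the remainder.
  leading term x_1: subtract (\tfrac{9}{10})·k_3 from -3x_1 - \tfrac{13}{4}x_2 - 1 → \tfrac{17}{4}x_2 + \tfrac{1}{2}
  leading term x_2: no divisor's leading term divides it; move \tfrac{17}{4}x_2 to the remainder.
  leading term 1: no divisor's leading term divides it; move \tfrac{1}{2} to the remainder.
  remainder \tfrac{25}{4}x_2^{3} + 10x_2^{2} + \tfrac{17}{4}x_2 + \tfrac{1}{2} ≠ 0; add k_4 = \tfrac{25}{4}x_2^{3} + 10x_2^{2} + \tfrac{17}{4}x_2 + \tfrac{1}{2} to the basis.

The other S-polynomials (S(h_2,k_3), S(h_1,k_4), S(h_2,k_4), S(k_3,k_4)) all reduce to 0 modulo the current basis, so we have a Gröbner basis.
Inter-reduce: drop elements whose leading term is divisible by another's, tail-reduce, and make monic.
Reduced Gröbner basis: {x_2^{3} + \tfrac{8}{5}x_2^{2} + \tfrac{17}{25}x_2 + \tfrac{2}{25}, x_1 + \tfrac{5}{2}x_2 + \tfrac{1}{2}}.

These coincide, so the ideals are equal.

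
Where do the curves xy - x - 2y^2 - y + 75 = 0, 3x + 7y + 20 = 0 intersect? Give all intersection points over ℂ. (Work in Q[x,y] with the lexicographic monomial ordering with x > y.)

Compute a lex Gröbner basis by Buchberger's algorithm.
f_1 = xy - x - 2y^2 - y + 75, LT = xy.
f_2 = 3x + 7y + 20, LT = x.

S(f_1,f_2): lcm = xy. S = -x - 13/3y^2 - 23/3y + 75.
  leading term x: subtract (-1/3)·f_2 from -x - 13/3y^2 - 23/3y + 75 → -13/3y^2 - 16/3y + 245/3
  leading term y^2: no divisor's leading term divides it; move -13/3y^2 to the remainder.
  leading term y: no divisor's leading term divides it; move -16/3y to the remainder.
  leading term 1: no divisor's leading term divides it; move 245/3 to the remainder.
  remainder -13/3y^2 - 16/3y + 245/3 ≠ 0; add h_3 = -13/3y^2 - 16/3y + 245/3 to the basis.

S(f_1,h_3): lcm = xy^2. S = -29/13xy + 245/13x - 2y^3 - y^2 + 75y.
  leading term xy: subtract (-29/13)·f_1 from -29/13xy + 245/13x - 2y^3 - y^2 + 75y → 216/13x - 2y^3 - 71/13y^2 + 946/13y + 2175/13
  leading term x: subtract (72/13)·f_2 from 216/13x - 2y^3 - 71/13y^2 + 946/13y + 2175/13 → -2y^3 - 71/13y^2 + 34y + 735/13
  leading term y^3: subtract (6/13y)·h_3 from -2y^3 - 71/13y^2 + 34y + 735/13 → -3y^2 - 48/13y + 735/13
  leading term y^2: subtract (9/13)·h_3 from -3y^2 - 48/13y + 735/13 → 0
  remainder 0.

S(f_2,h_3): leading monomials are coprime, so the S-polynomial reduces to 0 (Buchberger's first criterion).
Every S-polynomial of the final basis reduces to 0, so we have a Gröbner basis.
Inter-reduce: drop elements whose leading term is divisible by another's, tail-reduce, and make monic.
Reduced Gröbner basis: {x + 7/3y + 20/3, y^2 + 16/13y - 245/13}.

Since the basis is lex-ordered, y^2 + 16/13y - 245/13 is univariate in y. Its roots are {-5, 49/13}. Back-substituting each root into the other basis elements fixes the other coordinates.
  y = -5: the earlier basis element becomes x - 5 = 0, giving x = 5 — point (5, -5).
  y = 49/13: the earlier basis element becomes x + 201/13 = 0, giving x = -201/13 — point (-201/13, 49/13).

{(5, -5), (-201/13, 49/13)}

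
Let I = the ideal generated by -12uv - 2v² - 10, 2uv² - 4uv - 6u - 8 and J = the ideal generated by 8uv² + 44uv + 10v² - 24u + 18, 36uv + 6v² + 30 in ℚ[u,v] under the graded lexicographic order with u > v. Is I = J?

Yes, the ideals are equal.

Equality of ideals is decidable: compute both reduced Gröbner bases (unique for the ordering) and check whether they agree.
Buchberger on the first generating set:
f_1 = -12uv - 2v² - 10, LT = uv.
f_2 = 2uv² - 4uv - 6u - 8, LT = uv².

S(f_1,f_2): lcm = uv². S = ⅙v³ + 2uv + 3u + ⅚v + 4.
  leading term v³: no divisor's leading term divides it; move ⅙v³ to the remainder.
  leading term uv: subtract (-⅙)·f_1 from 2uv + 3u + ⅚v + 4 → -⅓v² + 3u + ⅚v + 7/3
  leading term v²: no divisor's leading term divides it; move -⅓v² to the remainder.
  leading term u: no divisor's leading term divides it; move 3u to the remainder.
  leading term v: no divisor's leading term divides it; move ⅚v to the remainder.
  leading term 1: no divisor's leading term divides it; move 7/3 to the remainder.
  remainder ⅙v³ - ⅓v² + 3u + ⅚v + 7/3 ≠ 0; add g_3 = ⅙v³ - ⅓v² + 3u + ⅚v + 7/3 to the basis.

S(f_1,g_3): lcm = uv³. S = ⅙v⁴ + 2uv² - 18u² - 5uv + ⅚v² - 14u.
  leading term v⁴: subtract (v)·g_3 from ⅙v⁴ + 2uv² - 18u² - 5uv + ⅚v² - 14u → 2uv² + ⅓v³ - 18u² - 8uv - 14u - 7/3v
  leading term uv²: subtract (-⅙v)·f_1 from 2uv² + ⅓v³ - 18u² - 8uv - 14u - 7/3v → -18u² - 8uv - 14u - 4v
  leading term u²: no divisor's leading term divides it; move -18u² to the remainder.
  leading term uv: subtract (⅔)·f_1 from -8uv - 14u - 4v → 4/3v² - 14u - 4v + 20/3
  leading term v²: no divisor's leading term divides it; move 4/3v² to the remainder.
  leading term u: no divisor's leading term divides it; move -14u to the remainder.
  leading term v: no divisor's leading term divides it; move -4v to the remainder.
  leading term 1: no divisor's leading term divides it; move 20/3 to the remainder.
  remainder -18u² + 4/3v² - 14u - 4v + 20/3 ≠ 0; add g_4 = -18u² + 4/3v² - 14u - 4v + 20/3 to the basis.

The other S-polynomials (S(f_2,g_3), S(f_1,g_4), S(f_2,g_4), S(g_3,g_4)) all reduce to 0 modulo the current basis, so we have a Gröbner basis.
Inter-reduce: drop elements whose leading term is divisible by another's, tail-reduce, and make monic.
Reduced Gröbner basis: {v³ - 2v² + 18u + 5v + 14, u² - 2/27v² + 7/9u + 2/9v - 10/27, uv + ⅙v² + ⅚}.

Buchberger on the second generating set:
h_1 = 8uv² + 44uv + 10v² - 24u + 18, LT = uv².
h_2 = 36uv + 6v² + 30, LT = uv.

S(h_1,h_2): lcm = uv². S = -⅙v³ + 11/2uv + 5/4v² - 3u - ⅚v + 9/4.
  leading term v³: no divisor's leading term divides it; move -⅙v³ to the remainder.
  leading term uv: subtract (11/72)·h_2 from 11/2uv + 5/4v² - 3u - ⅚v + 9/4 → ⅓v² - 3u - ⅚v - 7/3
  leading term v²: no divisor's leading term divides it; move ⅓v² to the remainder.
  leading term u: no divisor's leading term divides it; move -3u to the remainder.
  leading term v: no divisor's leading term divides it; move -⅚v to the remainder.
  leading term 1: no divisor's leading term divides it; move -7/3 to the remainder.
  remainder -⅙v³ + ⅓v² - 3u - ⅚v - 7/3 ≠ 0; add k_3 = -⅙v³ + ⅓v² - 3u - ⅚v - 7/3 to the basis.

S(h_1,k_3): lcm = uv³. S = 15/2uv² + 5/4v³ - 18u² - 8uv - 14u + 9/4v.
  leading term uv²: subtract (15/16)·h_1 from 15/2uv² + 5/4v³ - 18u² - 8uv - 14u + 9/4v → 5/4v³ - 18u² - 197/4uv - 75/8v² + 17/2u + 9/4v - 135/8
  leading term v³: subtract (-15/2)·k_3 from 5/4v³ - 18u² - 197/4uv - 75/8v² + 17/2u + 9/4v - 135/8 → -18u² - 197/4uv - 55/8v² - 14u - 4v - 275/8
  leading term u²: no divisor's leading term divides it; move -18u² to the remainder.
  leading term uv: subtract (-197/144)·h_2 from -197/4uv - 55/8v² - 14u - 4v - 275/8 → 4/3v² - 14u - 4v + 20/3
  leading term v²: no divisor's leading term divides it; move 4/3v² to the remainder.
  leading term u: no divisor's leading term divides it; move -14u to the remainder.
  leading term v: no divisor's leading term divides it; move -4v to the remainder.
  leading term 1: no divisor's leading term divides it; move 20/3 to the remainder.
  remainder -18u² + 4/3v² - 14u - 4v + 20/3 ≠ 0; add k_4 = -18u² + 4/3v² - 14u - 4v + 20/3 to the basis.

The other S-polynomials (S(h_2,k_3), S(h_1,k_4), S(h_2,k_4), S(k_3,k_4)) all reduce to 0 modulo the current basis, so we have a Gröbner basis.
Inter-reduce: drop elements whose leading term is divisible by another's, tail-reduce, and make monic.
Reduced Gröbner basis: {v³ - 2v² + 18u + 5v + 14, u² - 2/27v² + 7/9u + 2/9v - 10/27, uv + ⅙v² + ⅚}.

These coincide, so the ideals are equal.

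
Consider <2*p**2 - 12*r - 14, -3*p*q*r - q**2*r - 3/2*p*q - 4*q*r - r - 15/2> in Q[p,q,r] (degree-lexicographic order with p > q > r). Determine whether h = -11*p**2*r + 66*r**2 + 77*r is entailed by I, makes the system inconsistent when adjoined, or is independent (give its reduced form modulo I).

-11*p**2*r + 66*r**2 + 77*r lies in I (it reduces to 0).

First compute the reduced Gröbner basis of I by Buchberger's algorithm.
f_1 = 2*p**2 - 12*r - 14, LT = p**2.
f_2 = -3*p*q*r - q**2*r - 3/2*p*q - 4*q*r - r - 15/2, LT = p*q*r.

S(f_1,f_2): lcm = p**2*q*r. S = -1/3*p*q**2*r - 1/2*p**2*q - 4/3*p*q*r - 6*q*r**2 - 1/3*p*r - 7*q*r - 5/2*p.
  leading term p*q**2*r: subtract (1/9*q)·f_2 from -1/3*p*q**2*r - 1/2*p**2*q - 4/3*p*q*r - 6*q*r**2 - 1/3*p*r - 7*q*r - 5/2*p → 1/9*q**3*r - 1/2*p**2*q + 1/6*p*q**2 - 4/3*p*q*r + 4/9*q**2*r - 6*q*r**2 - 1/3*p*r - 62/9*q*r - 5/2*p + 5/6*q
  leading term q**3*r: no divisor's leading term divides it; move 1/9*q**3*r to the remainder.
  leading term p**2*q: subtract (-1/4*q)·f_1 from -1/2*p**2*q + 1/6*p*q**2 - 4/3*p*q*r + 4/9*q**2*r - 6*q*r**2 - 1/3*p*r - 62/9*q*r - 5/2*p + 5/6*q → 1/6*p*q**2 - 4/3*p*q*r + 4/9*q**2*r - 6*q*r**2 - 1/3*p*r - 89/9*q*r - 5/2*p - 8/3*q
  leading term p*q**2: no divisor's leading term divides it; move 1/6*p*q**2 to the remainder.
  leading term p*q*r: subtract (4/9)·f_2 from -4/3*p*q*r + 4/9*q**2*r - 6*q*r**2 - 1/3*p*r - 89/9*q*r - 5/2*p - 8/3*q → 8/9*q**2*r - 6*q*r**2 + 2/3*p*q - 1/3*p*r - 73/9*q*r - 5/2*p - 8/3*q + 4/9*r + 10/3
  leading term q**2*r: no divisor's leading term divides it; move 8/9*q**2*r to the remainder.
  leading term q*r**2: no divisor's leading term divides it; move -6*q*r**2 to the remainder.
  leading term p*q: no divisor's leading term divides it; move 2/3*p*q to the remainder.
  leading term p*r: no divisor's leading term divides it; move -1/3*p*r to the remainder.
  leading term q*r: no divisor's leading term divides it; move -73/9*q*r to the remainder.
  leading term p: no divisor's leading term divides it; move -5/2*p to the remainder.
  leading term q: no divisor's leading term divides it; move -8/3*q to the remainder.
  leading term r: no divisor's leading term divides it; move 4/9*r to the remainder.
  leading term 1: no divisor's leading term divides it; move 10/3 to the remainder.
  remainder 1/9*q**3*r + 1/6*p*q**2 + 8/9*q**2*r - 6*q*r**2 + 2/3*p*q - 1/3*p*r - 73/9*q*r - 5/2*p - 8/3*q + 4/9*r + 10/3 ≠ 0; add k_3 = 1/9*q**3*r + 1/6*p*q**2 + 8/9*q**2*r - 6*q*r**2 + 2/3*p*q - 1/3*p*r - 73/9*q*r - 5/2*p - 8/3*q + 4/9*r + 10/3 to the basis.

The other S-polynomials (S(f_1,k_3), S(f_2,k_3)) all reduce to 0 modulo the current basis, so we have a Gröbner basis.
Inter-reduce: drop elements whose leading term is divisible by another's, tail-reduce, and make monic.
Reduced Gröbner basis: {q**3*r + 3/2*p*q**2 + 8*q**2*r - 54*q*r**2 + 6*p*q - 3*p*r - 73*q*r - 45/2*p - 24*q + 4*r + 30, p*q*r + 1/3*q**2*r + 1/2*p*q + 4/3*q*r + 1/3*r + 5/2, p**2 - 6*r - 7}.
Label its elements g_1 = q**3*r + 3/2*p*q**2 + 8*q**2*r - 54*q*r**2 + 6*p*q - 3*p*r - 73*q*r - 45/2*p - 24*q + 4*r + 30, g_2 = p*q*r + 1/3*q**2*r + 1/2*p*q + 4/3*q*r + 1/3*r + 5/2, g_3 = p**2 - 6*r - 7.

Reduce h = -11*p**2*r + 66*r**2 + 77*r modulo G:
  leading term p**2*r: subtract (-11*r)·g_3 from -11*p**2*r + 66*r**2 + 77*r → 0
  normal form = 0.
Since the normal form is 0, h ∈ I.

The remainder on division by a Gröbner basis is unique — it is the normal form.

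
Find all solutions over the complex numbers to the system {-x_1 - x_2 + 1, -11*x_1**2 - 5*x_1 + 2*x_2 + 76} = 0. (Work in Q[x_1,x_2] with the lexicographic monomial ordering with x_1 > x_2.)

{(26/11, -15/11), (-3, 4)}

Compute a lex Gröbner basis by Buchberger's algorithm.
f_1 = -x_1 - x_2 + 1, LT = x_1.
f_2 = -11*x_1**2 - 5*x_1 + 2*x_2 + 76, LT = x_1**2.

S(f_1,f_2): lcm = x_1**2. S = x_1*x_2 - 16/11*x_1 + 2/11*x_2 + 76/11.
  reduce S modulo (f_1, f_2):
  remainder -x_2**2 + 29/11*x_2 + 60/11 ≠ 0; add h_3 = -x_2**2 + 29/11*x_2 + 60/11 to the basis.

The other S-polynomials (S(f_1,h_3), S(f_2,h_3)) all reduce to 0 modulo the current basis, so we have a Gröbner basis.
Inter-reduce: drop elements whose leading term is divisible by another's, tail-reduce, and make monic.
Reduced Gröbner basis: {x_1 + x_2 - 1, x_2**2 - 29/11*x_2 - 60/11}.

Since the basis is lex-ordered, x_2**2 - 29/11*x_2 - 60/11 is univariate in x_2. Its roots are {-15/11, 4}. Back-substituting each root into the other basis elements fixes the other coordinates.
  x_2 = -15/11: the earlier basis element becomes x_1 - 26/11 = 0, giving x_1 = 26/11 — point (26/11, -15/11).
  x_2 = 4: the earlier basis element becomes x_1 + 3 = 0, giving x_1 = -3 — point (-3, 4).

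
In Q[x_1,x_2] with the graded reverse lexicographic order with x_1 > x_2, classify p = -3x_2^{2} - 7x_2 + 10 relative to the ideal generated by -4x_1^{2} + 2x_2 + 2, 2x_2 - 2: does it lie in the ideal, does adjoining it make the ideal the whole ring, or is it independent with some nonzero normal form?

First compute the reduced Gröbner basis of I by Buchberger's algorithm.
f_1 = -4x_1^{2} + 2x_2 + 2, LT = x_1^{2}.
f_2 = 2x_2 - 2, LT = x_2.

The S-polynomials (S(f_1,f_2)) all reduce to 0 modulo the current basis, so we have a Gröbner basis.
Inter-reduce: drop elements whose leading term is divisible by another's, tail-reduce, and make monic.
Reduced Gröbner basis: {x_1^{2} - 1, x_2 - 1}.
Label its elements g_1 = x_1^{2} - 1, g_2 = x_2 - 1.

Reduce p = -3x_2^{2} - 7x_2 + 10 modulo G:
  leading term x_2^{2}: subtract (-3x_2)·g_2 from -3x_2^{2} - 7x_2 + 10 → -10x_2 + 10
  leading term x_2: subtract (-10)·g_2 from -10x_2 + 10 → 0
  normal form = 0.
Since the normal form is 0, p ∈ I.

-3x_2^{2} - 7x_2 + 10 lies in I (it reduces to 0).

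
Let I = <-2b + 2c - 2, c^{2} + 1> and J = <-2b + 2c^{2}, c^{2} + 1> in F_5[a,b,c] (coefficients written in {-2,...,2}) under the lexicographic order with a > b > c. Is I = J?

Since reduced Gröbner bases are canonical representatives of ideals under a given ordering, it suffices to compute and compare them.
Buchberger on the first generating set:
f_1 = -2b + 2c - 2, LT = b.
f_2 = c^{2} + 1, LT = c^{2}.

The S-polynomials (S(f_1,f_2)) all reduce to 0 modulo the current basis, so we have a Gröbner basis.
Inter-reduce: drop elements whose leading term is divisible by another's, tail-reduce, and make monic.
Reduced Gröbner basis: {b - c + 1, c^{2} + 1}.

Buchberger on the second generating set:
h_1 = -2b + 2c^{2}, LT = b.
h_2 = c^{2} + 1, LT = c^{2}.

The S-polynomials (S(h_1,h_2)) all reduce to 0 modulo the current basis, so we have a Gröbner basis.
Inter-reduce: drop elements whose leading term is divisible by another's, tail-reduce, and make monic.
Reduced Gröbner basis: {b + 1, c^{2} + 1}.

These differ, so the ideals are not equal.
The same test decides containment: I ⊆ J iff every generator of I reduces to 0 modulo a Gröbner basis of J.

No, the ideals differ.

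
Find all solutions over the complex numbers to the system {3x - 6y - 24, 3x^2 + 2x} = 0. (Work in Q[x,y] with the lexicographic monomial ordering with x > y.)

{(-2/3, -13/3), (0, -4)}

Compute a lex Gröbner basis by Buchberger's algorithm.
f_1 = 3x - 6y - 24, LT = x.
f_2 = 3x^2 + 2x, LT = x^2.

S(f_1,f_2): lcm = x^2. S = -2xy - 26/3x.
  leading term xy: subtract (-2/3y)·f_1 from -2xy - 26/3x → -26/3x - 4y^2 - 16y
  leading term x: subtract (-26/9)·f_1 from -26/3x - 4y^2 - 16y → -4y^2 - 100/3y - 208/3
  leading term y^2: no divisor's leading term divides it; move -4y^2 to the remainder.
  leading term y: no divisor's leading term divides it; move -100/3y to the remainder.
  leading term 1: no divisor's leading term divides it; move -208/3 to the remainder.
  remainder -4y^2 - 100/3y - 208/3 ≠ 0; add h_3 = -4y^2 - 100/3y - 208/3 to the basis.

S(f_1,h_3): leading monomials are coprime, so the S-polynomial reduces to 0 (Buchberger's first criterion).
S(f_2,h_3): leading monomials are coprime, so the S-polynomial reduces to 0 (Buchberger's first criterion).
Every S-polynomial of the final basis reduces to 0, so we have a Gröbner basis.
Inter-reduce: drop elements whose leading term is divisible by another's, tail-reduce, and make monic.
Reduced Gröbner basis: {x - 2y - 8, y^2 + 25/3y + 52/3}.

Since the basis is lex-ordered, y^2 + 25/3y + 52/3 is univariate in y. Its roots are {-13/3, -4}. Back-substituting each root into the other basis elements fixes the other coordinates.
  y = -13/3: the earlier basis element becomes x + 2/3 = 0, giving x = -2/3 — point (-2/3, -13/3).
  y = -4: the earlier basis element becomes x = 0, giving x = 0 — point (0, -4).
Check: every point annihilates each of the original generators.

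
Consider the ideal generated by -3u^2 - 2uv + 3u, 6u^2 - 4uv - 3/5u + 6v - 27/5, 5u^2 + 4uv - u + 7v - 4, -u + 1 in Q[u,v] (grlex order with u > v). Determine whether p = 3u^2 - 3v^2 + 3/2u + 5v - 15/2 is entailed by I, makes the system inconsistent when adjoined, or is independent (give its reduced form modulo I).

Adjoining 3u^2 - 3v^2 + 3/2u + 5v - 15/2 makes the ideal the whole ring: the system is inconsistent.

First compute the reduced Gröbner basis of I by Buchberger's algorithm.
f_1 = -3u^2 - 2uv + 3u, LT = u^2.
f_2 = 6u^2 - 4uv - 3/5u + 6v - 27/5, LT = u^2.
f_3 = 5u^2 + 4uv - u + 7v - 4, LT = u^2.
f_4 = -u + 1, LT = u.

S(f_1,f_2): lcm = u^2. S = 4/3uv - 9/10u - v + 9/10.
  reduce S modulo (f_1, f_2, f_3, f_4):
  remainder 1/3v ≠ 0; add h_5 = 1/3v to the basis.

The other S-polynomials (S(f_1,f_3), S(f_1,f_4), S(f_2,f_3), S(f_2,f_4), S(f_3,f_4), S(f_1,h_5), S(f_2,h_5), S(f_3,h_5), S(f_4,h_5)) all reduce to 0 modulo the current basis, so we have a Gröbner basis.
Inter-reduce: drop elements whose leading term is divisible by another's, tail-reduce, and make monic.
Reduced Gröbner basis: {u - 1, v}.
Label its elements g_1 = u - 1, g_2 = v.

Reduce p = 3u^2 - 3v^2 + 3/2u + 5v - 15/2 modulo G:
  leading term u^2: subtract (3u)·g_1 from 3u^2 - 3v^2 + 3/2u + 5v - 15/2 → -3v^2 + 9/2u + 5v - 15/2
  leading term v^2: subtract (-3v)·g_2 from -3v^2 + 9/2u + 5v - 15/2 → 9/2u + 5v - 15/2
  leading term u: subtract (9/2)·g_1 from 9/2u + 5v - 15/2 → 5v - 3
  leading term v: subtract (5)·g_2 from 5v - 3 → -3
  leading term 1: no divisor's leading term divides it; move -3 to the remainder.
  normal form = -3.
The normal form is nonzero, so p ∉ I. Since p minus its normal form lies in I, I + (p) = I + (r) where r = -3; decide whether this ideal is the whole ring.
Here r = -3 is a nonzero constant, hence a unit: 1 ∈ I + (p), the Gröbner basis of I + (p) is {1}, and the enlarged system has no common solution — adjoining p is inconsistent.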